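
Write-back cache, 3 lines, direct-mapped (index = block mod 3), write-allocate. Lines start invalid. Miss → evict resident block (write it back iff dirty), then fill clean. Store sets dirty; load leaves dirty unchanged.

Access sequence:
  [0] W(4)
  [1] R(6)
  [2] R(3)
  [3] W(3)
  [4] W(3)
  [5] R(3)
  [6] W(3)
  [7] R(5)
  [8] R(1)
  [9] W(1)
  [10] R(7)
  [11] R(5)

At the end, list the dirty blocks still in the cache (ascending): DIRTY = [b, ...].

0: W B4 -> L1 miss  d=D]
1: R B6 -> L0 miss  d=-]
2: R B3 -> L0 miss  d=-]
3: W B3 -> L0 hit  d=D]
4: W B3 -> L0 hit  d=D]
5: R B3 -> L0 hit  d=D]
6: W B3 -> L0 hit  d=D]
7: R B5 -> L2 miss  d=-]
8: R B1 -> L1 miss wb->B4  d=-]
9: W B1 -> L1 hit  d=D]
10: R B7 -> L1 miss wb->B1  d=-]
11: R B5 -> L2 hit  d=-]

DIRTY = [3]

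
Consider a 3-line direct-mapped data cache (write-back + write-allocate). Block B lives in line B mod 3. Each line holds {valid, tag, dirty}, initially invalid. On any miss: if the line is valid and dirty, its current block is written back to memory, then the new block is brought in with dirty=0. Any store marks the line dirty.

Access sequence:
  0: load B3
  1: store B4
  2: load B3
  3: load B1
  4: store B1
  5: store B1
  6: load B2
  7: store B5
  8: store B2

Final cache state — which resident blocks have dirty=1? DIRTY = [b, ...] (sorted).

DIRTY = [1, 2]

0: R B3 → L0 miss [-]
1: W B4 → L1 miss [D]
2: R B3 → L0 hit [-]
3: R B1 → L1 miss wb→B4 [-]
4: W B1 → L1 hit [D]
5: W B1 → L1 hit [D]
6: R B2 → L2 miss [-]
7: W B5 → L2 miss [D]
8: W B2 → L2 miss wb→B5 [D]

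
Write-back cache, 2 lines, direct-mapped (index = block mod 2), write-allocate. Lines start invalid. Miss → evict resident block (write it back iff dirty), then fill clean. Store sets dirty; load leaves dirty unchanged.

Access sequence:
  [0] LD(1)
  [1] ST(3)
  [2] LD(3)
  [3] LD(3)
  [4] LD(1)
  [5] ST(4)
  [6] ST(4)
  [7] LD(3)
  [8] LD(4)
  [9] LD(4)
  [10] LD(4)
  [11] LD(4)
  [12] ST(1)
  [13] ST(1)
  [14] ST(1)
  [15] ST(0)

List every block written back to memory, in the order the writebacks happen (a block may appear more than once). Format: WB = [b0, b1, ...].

WB = [3, 4]

0: R B1 → L1 miss [-]
1: W B3 → L1 miss [D]
2: R B3 → L1 hit [D]
3: R B3 → L1 hit [D]
4: R B1 → L1 miss wb→B3 [-]
5: W B4 → L0 miss [D]
6: W B4 → L0 hit [D]
7: R B3 → L1 miss [-]
8: R B4 → L0 hit [D]
9: R B4 → L0 hit [D]
10: R B4 → L0 hit [D]
11: R B4 → L0 hit [D]
12: W B1 → L1 miss [D]
13: W B1 → L1 hit [D]
14: W B1 → L1 hit [D]
15: W B0 → L0 miss wb→B4 [D]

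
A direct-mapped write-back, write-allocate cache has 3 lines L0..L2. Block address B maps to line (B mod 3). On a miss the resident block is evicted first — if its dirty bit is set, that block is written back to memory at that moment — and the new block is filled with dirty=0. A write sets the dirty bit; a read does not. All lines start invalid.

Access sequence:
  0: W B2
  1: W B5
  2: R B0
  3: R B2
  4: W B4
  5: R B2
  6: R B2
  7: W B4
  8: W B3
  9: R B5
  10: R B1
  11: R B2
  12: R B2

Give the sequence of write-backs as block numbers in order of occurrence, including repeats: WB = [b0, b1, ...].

0: W B2 -> L2 miss  d=D]
1: W B5 -> L2 miss wb->B2  d=D]
2: R B0 -> L0 miss  d=-]
3: R B2 -> L2 miss wb->B5  d=-]
4: W B4 -> L1 miss  d=D]
5: R B2 -> L2 hit  d=-]
6: R B2 -> L2 hit  d=-]
7: W B4 -> L1 hit  d=D]
8: W B3 -> L0 miss  d=D]
9: R B5 -> L2 miss  d=-]
10: R B1 -> L1 miss wb->B4  d=-]
11: R B2 -> L2 miss  d=-]
12: R B2 -> L2 hit  d=-]

WB = [2, 5, 4]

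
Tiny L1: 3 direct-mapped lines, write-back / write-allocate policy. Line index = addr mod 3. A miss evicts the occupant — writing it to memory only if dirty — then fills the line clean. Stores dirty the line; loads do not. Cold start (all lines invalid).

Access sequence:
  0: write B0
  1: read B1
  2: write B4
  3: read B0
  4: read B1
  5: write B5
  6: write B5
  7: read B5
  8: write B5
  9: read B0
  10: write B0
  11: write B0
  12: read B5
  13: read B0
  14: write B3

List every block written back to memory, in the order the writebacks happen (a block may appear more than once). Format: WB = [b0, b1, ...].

0: W B0 → L0 miss [D]
1: R B1 → L1 miss [-]
2: W B4 → L1 miss [D]
3: R B0 → L0 hit [D]
4: R B1 → L1 miss wb→B4 [-]
5: W B5 → L2 miss [D]
6: W B5 → L2 hit [D]
7: R B5 → L2 hit [D]
8: W B5 → L2 hit [D]
9: R B0 → L0 hit [D]
10: W B0 → L0 hit [D]
11: W B0 → L0 hit [D]
12: R B5 → L2 hit [D]
13: R B0 → L0 hit [D]
14: W B3 → L0 miss wb→B0 [D]

WB = [4, 0]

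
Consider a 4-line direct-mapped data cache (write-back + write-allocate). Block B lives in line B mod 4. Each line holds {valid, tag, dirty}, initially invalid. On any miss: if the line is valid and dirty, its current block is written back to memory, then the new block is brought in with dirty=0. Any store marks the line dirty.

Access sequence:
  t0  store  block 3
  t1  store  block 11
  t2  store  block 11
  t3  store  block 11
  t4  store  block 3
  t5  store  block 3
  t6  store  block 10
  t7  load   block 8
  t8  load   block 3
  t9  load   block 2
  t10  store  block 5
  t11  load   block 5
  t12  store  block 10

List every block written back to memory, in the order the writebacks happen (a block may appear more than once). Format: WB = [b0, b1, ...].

  0 | W B3 → L3 miss [D]
  1 | W B11 → L3 miss wb→B3 [D]
  2 | W B11 → L3 hit [D]
  3 | W B11 → L3 hit [D]
  4 | W B3 → L3 miss wb→B11 [D]
  5 | W B3 → L3 hit [D]
  6 | W B10 → L2 miss [D]
  7 | R B8 → L0 miss [-]
  8 | R B3 → L3 hit [D]
  9 | R B2 → L2 miss wb→B10 [-]
  10 | W B5 → L1 miss [D]
  11 | R B5 → L1 hit [D]
  12 | W B10 → L2 miss [D]

WB = [3, 11, 10]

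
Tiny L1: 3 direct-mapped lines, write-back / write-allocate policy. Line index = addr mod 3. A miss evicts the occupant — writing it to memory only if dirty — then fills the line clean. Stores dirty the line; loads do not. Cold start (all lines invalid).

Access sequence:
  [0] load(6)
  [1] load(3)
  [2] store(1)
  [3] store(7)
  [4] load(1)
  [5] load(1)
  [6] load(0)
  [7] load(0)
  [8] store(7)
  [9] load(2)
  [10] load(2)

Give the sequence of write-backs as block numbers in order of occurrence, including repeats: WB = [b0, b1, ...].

WB = [1, 7]

0: R B6 -> L0 miss  d=-]
1: R B3 -> L0 miss  d=-]
2: W B1 -> L1 miss  d=D]
3: W B7 -> L1 miss wb->B1  d=D]
4: R B1 -> L1 miss wb->B7  d=-]
5: R B1 -> L1 hit  d=-]
6: R B0 -> L0 miss  d=-]
7: R B0 -> L0 hit  d=-]
8: W B7 -> L1 miss  d=D]
9: R B2 -> L2 miss  d=-]
10: R B2 -> L2 hit  d=-]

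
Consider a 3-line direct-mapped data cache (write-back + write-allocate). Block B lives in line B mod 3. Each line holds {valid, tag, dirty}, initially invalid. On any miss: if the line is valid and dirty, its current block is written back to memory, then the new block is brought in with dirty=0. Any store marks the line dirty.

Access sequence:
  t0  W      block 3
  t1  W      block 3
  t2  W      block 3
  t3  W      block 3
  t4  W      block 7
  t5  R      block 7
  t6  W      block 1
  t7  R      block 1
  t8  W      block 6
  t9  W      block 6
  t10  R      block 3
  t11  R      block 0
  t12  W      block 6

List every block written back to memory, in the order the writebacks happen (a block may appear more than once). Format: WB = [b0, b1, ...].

0: W B3 → L0 miss [D]
1: W B3 → L0 hit [D]
2: W B3 → L0 hit [D]
3: W B3 → L0 hit [D]
4: W B7 → L1 miss [D]
5: R B7 → L1 hit [D]
6: W B1 → L1 miss wb→B7 [D]
7: R B1 → L1 hit [D]
8: W B6 → L0 miss wb→B3 [D]
9: W B6 → L0 hit [D]
10: R B3 → L0 miss wb→B6 [-]
11: R B0 → L0 miss [-]
12: W B6 → L0 miss [D]

WB = [7, 3, 6]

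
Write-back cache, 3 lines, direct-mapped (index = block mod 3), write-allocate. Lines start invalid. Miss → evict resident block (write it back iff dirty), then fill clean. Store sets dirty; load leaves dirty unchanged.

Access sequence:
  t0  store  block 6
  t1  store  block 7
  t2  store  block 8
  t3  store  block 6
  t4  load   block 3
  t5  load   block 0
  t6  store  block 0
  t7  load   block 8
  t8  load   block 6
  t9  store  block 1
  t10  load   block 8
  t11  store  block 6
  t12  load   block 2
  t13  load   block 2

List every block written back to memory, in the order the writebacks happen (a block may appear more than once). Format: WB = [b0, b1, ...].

0: W B6 -> L0 miss  d=D]
1: W B7 -> L1 miss  d=D]
2: W B8 -> L2 miss  d=D]
3: W B6 -> L0 hit  d=D]
4: R B3 -> L0 miss wb->B6  d=-]
5: R B0 -> L0 miss  d=-]
6: W B0 -> L0 hit  d=D]
7: R B8 -> L2 hit  d=D]
8: R B6 -> L0 miss wb->B0  d=-]
9: W B1 -> L1 miss wb->B7  d=D]
10: R B8 -> L2 hit  d=D]
11: W B6 -> L0 hit  d=D]
12: R B2 -> L2 miss wb->B8  d=-]
13: R B2 -> L2 hit  d=-]

WB = [6, 0, 7, 8]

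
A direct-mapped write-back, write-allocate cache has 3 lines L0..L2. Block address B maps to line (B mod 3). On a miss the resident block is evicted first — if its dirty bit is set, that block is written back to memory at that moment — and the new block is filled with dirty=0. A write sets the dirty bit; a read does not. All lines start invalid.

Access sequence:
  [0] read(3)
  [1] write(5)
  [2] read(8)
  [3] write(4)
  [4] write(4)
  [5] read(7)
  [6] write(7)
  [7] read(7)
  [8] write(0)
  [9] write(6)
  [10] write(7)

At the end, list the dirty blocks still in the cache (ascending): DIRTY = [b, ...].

0: R B3 → L0 miss [-]
1: W B5 → L2 miss [D]
2: R B8 → L2 miss wb→B5 [-]
3: W B4 → L1 miss [D]
4: W B4 → L1 hit [D]
5: R B7 → L1 miss wb→B4 [-]
6: W B7 → L1 hit [D]
7: R B7 → L1 hit [D]
8: W B0 → L0 miss [D]
9: W B6 → L0 miss wb→B0 [D]
10: W B7 → L1 hit [D]

DIRTY = [6, 7]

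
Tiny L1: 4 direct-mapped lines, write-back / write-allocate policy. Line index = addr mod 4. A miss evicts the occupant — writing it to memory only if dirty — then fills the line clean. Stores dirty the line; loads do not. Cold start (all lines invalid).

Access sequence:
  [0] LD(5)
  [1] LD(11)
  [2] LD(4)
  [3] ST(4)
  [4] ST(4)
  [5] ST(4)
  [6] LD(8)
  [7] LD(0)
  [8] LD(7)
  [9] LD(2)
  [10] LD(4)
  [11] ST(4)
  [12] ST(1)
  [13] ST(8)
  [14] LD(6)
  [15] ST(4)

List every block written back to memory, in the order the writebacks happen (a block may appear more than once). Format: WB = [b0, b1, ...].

WB = [4, 4, 8]

  0 | R B5 → L1 miss [-]
  1 | R B11 → L3 miss [-]
  2 | R B4 → L0 miss [-]
  3 | W B4 → L0 hit [D]
  4 | W B4 → L0 hit [D]
  5 | W B4 → L0 hit [D]
  6 | R B8 → L0 miss wb→B4 [-]
  7 | R B0 → L0 miss [-]
  8 | R B7 → L3 miss [-]
  9 | R B2 → L2 miss [-]
  10 | R B4 → L0 miss [-]
  11 | W B4 → L0 hit [D]
  12 | W B1 → L1 miss [D]
  13 | W B8 → L0 miss wb→B4 [D]
  14 | R B6 → L2 miss [-]
  15 | W B4 → L0 miss wb→B8 [D]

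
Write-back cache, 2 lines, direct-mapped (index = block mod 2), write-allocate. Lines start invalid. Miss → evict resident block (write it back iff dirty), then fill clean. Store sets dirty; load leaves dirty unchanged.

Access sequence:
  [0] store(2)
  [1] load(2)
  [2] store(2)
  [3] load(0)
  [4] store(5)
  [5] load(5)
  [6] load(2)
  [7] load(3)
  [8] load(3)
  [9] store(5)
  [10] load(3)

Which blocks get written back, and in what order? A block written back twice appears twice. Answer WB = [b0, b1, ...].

WB = [2, 5, 5]

0: W B2 → L0 miss [D]
1: R B2 → L0 hit [D]
2: W B2 → L0 hit [D]
3: R B0 → L0 miss wb→B2 [-]
4: W B5 → L1 miss [D]
5: R B5 → L1 hit [D]
6: R B2 → L0 miss [-]
7: R B3 → L1 miss wb→B5 [-]
8: R B3 → L1 hit [-]
9: W B5 → L1 miss [D]
10: R B3 → L1 miss wb→B5 [-]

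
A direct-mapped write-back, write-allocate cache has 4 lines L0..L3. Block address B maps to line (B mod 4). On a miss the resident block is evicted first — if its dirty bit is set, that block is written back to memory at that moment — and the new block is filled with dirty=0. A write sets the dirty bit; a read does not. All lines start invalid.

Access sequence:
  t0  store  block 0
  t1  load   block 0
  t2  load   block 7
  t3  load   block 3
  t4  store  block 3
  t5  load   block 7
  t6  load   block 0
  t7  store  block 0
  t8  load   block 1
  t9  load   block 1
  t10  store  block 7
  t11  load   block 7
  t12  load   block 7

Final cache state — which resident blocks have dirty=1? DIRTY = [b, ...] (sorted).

  0 | W B0 → L0 miss [D]
  1 | R B0 → L0 hit [D]
  2 | R B7 → L3 miss [-]
  3 | R B3 → L3 miss [-]
  4 | W B3 → L3 hit [D]
  5 | R B7 → L3 miss wb→B3 [-]
  6 | R B0 → L0 hit [D]
  7 | W B0 → L0 hit [D]
  8 | R B1 → L1 miss [-]
  9 | R B1 → L1 hit [-]
  10 | W B7 → L3 hit [D]
  11 | R B7 → L3 hit [D]
  12 | R B7 → L3 hit [D]

DIRTY = [0, 7]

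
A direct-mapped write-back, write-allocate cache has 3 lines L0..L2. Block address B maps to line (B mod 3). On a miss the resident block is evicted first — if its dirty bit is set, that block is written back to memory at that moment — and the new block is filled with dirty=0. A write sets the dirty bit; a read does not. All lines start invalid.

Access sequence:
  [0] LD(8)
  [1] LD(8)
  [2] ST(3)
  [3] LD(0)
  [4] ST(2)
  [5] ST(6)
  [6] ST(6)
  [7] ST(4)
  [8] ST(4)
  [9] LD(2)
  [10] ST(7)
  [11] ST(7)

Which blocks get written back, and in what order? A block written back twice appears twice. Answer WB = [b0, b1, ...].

WB = [3, 4]

  0 | R B8 → L2 miss [-]
  1 | R B8 → L2 hit [-]
  2 | W B3 → L0 miss [D]
  3 | R B0 → L0 miss wb→B3 [-]
  4 | W B2 → L2 miss [D]
  5 | W B6 → L0 miss [D]
  6 | W B6 → L0 hit [D]
  7 | W B4 → L1 miss [D]
  8 | W B4 → L1 hit [D]
  9 | R B2 → L2 hit [D]
  10 | W B7 → L1 miss wb→B4 [D]
  11 | W B7 → L1 hit [D]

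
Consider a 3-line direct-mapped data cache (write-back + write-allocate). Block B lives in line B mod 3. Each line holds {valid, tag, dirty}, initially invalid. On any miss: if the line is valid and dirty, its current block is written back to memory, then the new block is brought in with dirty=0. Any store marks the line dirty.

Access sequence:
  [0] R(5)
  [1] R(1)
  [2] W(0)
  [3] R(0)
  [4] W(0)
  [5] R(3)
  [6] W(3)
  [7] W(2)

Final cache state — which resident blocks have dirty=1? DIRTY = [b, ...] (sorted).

DIRTY = [2, 3]

0: R B5 -> L2 miss  d=-]
1: R B1 -> L1 miss  d=-]
2: W B0 -> L0 miss  d=D]
3: R B0 -> L0 hit  d=D]
4: W B0 -> L0 hit  d=D]
5: R B3 -> L0 miss wb->B0  d=-]
6: W B3 -> L0 hit  d=D]
7: W B2 -> L2 miss  d=D]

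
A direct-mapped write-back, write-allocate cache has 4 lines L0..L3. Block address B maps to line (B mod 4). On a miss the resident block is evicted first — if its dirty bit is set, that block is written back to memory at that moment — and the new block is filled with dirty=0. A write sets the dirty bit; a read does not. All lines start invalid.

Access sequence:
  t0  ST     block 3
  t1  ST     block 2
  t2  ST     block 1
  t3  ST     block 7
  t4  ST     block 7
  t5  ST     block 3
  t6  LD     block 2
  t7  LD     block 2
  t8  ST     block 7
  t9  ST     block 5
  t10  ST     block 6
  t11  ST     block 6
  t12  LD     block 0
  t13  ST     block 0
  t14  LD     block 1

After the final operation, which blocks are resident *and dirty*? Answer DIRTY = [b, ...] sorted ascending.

DIRTY = [0, 6, 7]

0: W B3 → L3 miss [D]
1: W B2 → L2 miss [D]
2: W B1 → L1 miss [D]
3: W B7 → L3 miss wb→B3 [D]
4: W B7 → L3 hit [D]
5: W B3 → L3 miss wb→B7 [D]
6: R B2 → L2 hit [D]
7: R B2 → L2 hit [D]
8: W B7 → L3 miss wb→B3 [D]
9: W B5 → L1 miss wb→B1 [D]
10: W B6 → L2 miss wb→B2 [D]
11: W B6 → L2 hit [D]
12: R B0 → L0 miss [-]
13: W B0 → L0 hit [D]
14: R B1 → L1 miss wb→B5 [-]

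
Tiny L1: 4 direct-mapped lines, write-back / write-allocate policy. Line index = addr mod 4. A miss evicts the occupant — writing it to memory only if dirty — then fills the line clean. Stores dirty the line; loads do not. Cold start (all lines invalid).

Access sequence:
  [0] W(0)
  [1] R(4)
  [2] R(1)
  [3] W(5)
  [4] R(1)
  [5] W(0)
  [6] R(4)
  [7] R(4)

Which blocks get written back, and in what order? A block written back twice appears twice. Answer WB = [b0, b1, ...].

WB = [0, 5, 0]

  0 | W B0 → L0 miss [D]
  1 | R B4 → L0 miss wb→B0 [-]
  2 | R B1 → L1 miss [-]
  3 | W B5 → L1 miss [D]
  4 | R B1 → L1 miss wb→B5 [-]
  5 | W B0 → L0 miss [D]
  6 | R B4 → L0 miss wb→B0 [-]
  7 | R B4 → L0 hit [-]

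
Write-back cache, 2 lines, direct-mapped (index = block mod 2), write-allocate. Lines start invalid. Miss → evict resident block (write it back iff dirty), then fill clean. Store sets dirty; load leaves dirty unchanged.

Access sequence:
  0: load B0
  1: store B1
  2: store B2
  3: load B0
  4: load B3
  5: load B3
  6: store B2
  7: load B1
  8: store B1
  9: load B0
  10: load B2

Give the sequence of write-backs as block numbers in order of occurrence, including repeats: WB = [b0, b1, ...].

  0 | R B0 → L0 miss [-]
  1 | W B1 → L1 miss [D]
  2 | W B2 → L0 miss [D]
  3 | R B0 → L0 miss wb→B2 [-]
  4 | R B3 → L1 miss wb→B1 [-]
  5 | R B3 → L1 hit [-]
  6 | W B2 → L0 miss [D]
  7 | R B1 → L1 miss [-]
  8 | W B1 → L1 hit [D]
  9 | R B0 → L0 miss wb→B2 [-]
  10 | R B2 → L0 miss [-]

WB = [2, 1, 2]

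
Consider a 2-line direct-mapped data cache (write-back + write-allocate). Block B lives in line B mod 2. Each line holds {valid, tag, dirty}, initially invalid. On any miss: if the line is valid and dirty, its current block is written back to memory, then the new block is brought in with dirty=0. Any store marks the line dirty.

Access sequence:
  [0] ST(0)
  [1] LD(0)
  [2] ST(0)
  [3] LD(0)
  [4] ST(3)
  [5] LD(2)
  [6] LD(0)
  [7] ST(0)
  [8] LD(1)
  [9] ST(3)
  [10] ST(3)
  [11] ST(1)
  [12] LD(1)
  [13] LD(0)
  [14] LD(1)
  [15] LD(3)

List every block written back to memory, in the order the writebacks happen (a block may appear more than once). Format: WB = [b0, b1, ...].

0: W B0 -> L0 miss  d=D]
1: R B0 -> L0 hit  d=D]
2: W B0 -> L0 hit  d=D]
3: R B0 -> L0 hit  d=D]
4: W B3 -> L1 miss  d=D]
5: R B2 -> L0 miss wb->B0  d=-]
6: R B0 -> L0 miss  d=-]
7: W B0 -> L0 hit  d=D]
8: R B1 -> L1 miss wb->B3  d=-]
9: W B3 -> L1 miss  d=D]
10: W B3 -> L1 hit  d=D]
11: W B1 -> L1 miss wb->B3  d=D]
12: R B1 -> L1 hit  d=D]
13: R B0 -> L0 hit  d=D]
14: R B1 -> L1 hit  d=D]
15: R B3 -> L1 miss wb->B1  d=-]

WB = [0, 3, 3, 1]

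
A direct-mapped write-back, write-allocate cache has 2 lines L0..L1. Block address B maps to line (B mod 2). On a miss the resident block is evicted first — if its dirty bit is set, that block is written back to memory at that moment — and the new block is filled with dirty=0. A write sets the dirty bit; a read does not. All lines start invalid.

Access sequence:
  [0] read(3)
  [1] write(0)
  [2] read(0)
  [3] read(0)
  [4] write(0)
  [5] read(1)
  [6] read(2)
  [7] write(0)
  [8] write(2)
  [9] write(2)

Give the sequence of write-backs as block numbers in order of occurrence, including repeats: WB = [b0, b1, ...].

  0 | R B3 → L1 miss [-]
  1 | W B0 → L0 miss [D]
  2 | R B0 → L0 hit [D]
  3 | R B0 → L0 hit [D]
  4 | W B0 → L0 hit [D]
  5 | R B1 → L1 miss [-]
  6 | R B2 → L0 miss wb→B0 [-]
  7 | W B0 → L0 miss [D]
  8 | W B2 → L0 miss wb→B0 [D]
  9 | W B2 → L0 hit [D]

WB = [0, 0]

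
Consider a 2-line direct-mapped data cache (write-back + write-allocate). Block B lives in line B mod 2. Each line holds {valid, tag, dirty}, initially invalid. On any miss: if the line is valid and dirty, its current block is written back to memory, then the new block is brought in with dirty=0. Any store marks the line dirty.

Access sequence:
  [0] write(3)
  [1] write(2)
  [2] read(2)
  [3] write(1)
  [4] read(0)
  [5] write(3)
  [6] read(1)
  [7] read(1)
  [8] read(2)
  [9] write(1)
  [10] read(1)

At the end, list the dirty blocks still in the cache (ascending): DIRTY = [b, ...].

0: W B3 -> L1 miss  d=D]
1: W B2 -> L0 miss  d=D]
2: R B2 -> L0 hit  d=D]
3: W B1 -> L1 miss wb->B3  d=D]
4: R B0 -> L0 miss wb->B2  d=-]
5: W B3 -> L1 miss wb->B1  d=D]
6: R B1 -> L1 miss wb->B3  d=-]
7: R B1 -> L1 hit  d=-]
8: R B2 -> L0 miss  d=-]
9: W B1 -> L1 hit  d=D]
10: R B1 -> L1 hit  d=D]

DIRTY = [1]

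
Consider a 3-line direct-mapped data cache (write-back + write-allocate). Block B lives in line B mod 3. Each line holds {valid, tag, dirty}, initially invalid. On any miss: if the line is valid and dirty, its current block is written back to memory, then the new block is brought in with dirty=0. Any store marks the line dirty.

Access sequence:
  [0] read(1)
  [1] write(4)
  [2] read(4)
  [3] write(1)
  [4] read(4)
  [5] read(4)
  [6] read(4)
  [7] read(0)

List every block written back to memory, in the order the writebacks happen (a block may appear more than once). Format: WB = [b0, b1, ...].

0: R B1 → L1 miss [-]
1: W B4 → L1 miss [D]
2: R B4 → L1 hit [D]
3: W B1 → L1 miss wb→B4 [D]
4: R B4 → L1 miss wb→B1 [-]
5: R B4 → L1 hit [-]
6: R B4 → L1 hit [-]
7: R B0 → L0 miss [-]

WB = [4, 1]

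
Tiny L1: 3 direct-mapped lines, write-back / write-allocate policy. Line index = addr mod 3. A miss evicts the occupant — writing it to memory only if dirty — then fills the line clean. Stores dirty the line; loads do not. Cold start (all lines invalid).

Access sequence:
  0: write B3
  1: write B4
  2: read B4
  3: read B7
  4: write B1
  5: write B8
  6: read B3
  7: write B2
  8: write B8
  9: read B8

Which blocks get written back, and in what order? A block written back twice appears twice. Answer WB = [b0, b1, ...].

0: W B3 -> L0 miss  d=D]
1: W B4 -> L1 miss  d=D]
2: R B4 -> L1 hit  d=D]
3: R B7 -> L1 miss wb->B4  d=-]
4: W B1 -> L1 miss  d=D]
5: W B8 -> L2 miss  d=D]
6: R B3 -> L0 hit  d=D]
7: W B2 -> L2 miss wb->B8  d=D]
8: W B8 -> L2 miss wb->B2  d=D]
9: R B8 -> L2 hit  d=D]

WB = [4, 8, 2]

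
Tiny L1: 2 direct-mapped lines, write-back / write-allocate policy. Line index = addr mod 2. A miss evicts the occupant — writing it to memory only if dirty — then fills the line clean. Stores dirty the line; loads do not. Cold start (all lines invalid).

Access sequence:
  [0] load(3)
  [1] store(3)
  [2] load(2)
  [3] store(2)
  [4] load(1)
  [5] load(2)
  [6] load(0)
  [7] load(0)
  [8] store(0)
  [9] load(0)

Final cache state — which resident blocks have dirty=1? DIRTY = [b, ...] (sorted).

DIRTY = [0]

  0 | R B3 → L1 miss [-]
  1 | W B3 → L1 hit [D]
  2 | R B2 → L0 miss [-]
  3 | W B2 → L0 hit [D]
  4 | R B1 → L1 miss wb→B3 [-]
  5 | R B2 → L0 hit [D]
  6 | R B0 → L0 miss wb→B2 [-]
  7 | R B0 → L0 hit [-]
  8 | W B0 → L0 hit [D]
  9 | R B0 → L0 hit [D]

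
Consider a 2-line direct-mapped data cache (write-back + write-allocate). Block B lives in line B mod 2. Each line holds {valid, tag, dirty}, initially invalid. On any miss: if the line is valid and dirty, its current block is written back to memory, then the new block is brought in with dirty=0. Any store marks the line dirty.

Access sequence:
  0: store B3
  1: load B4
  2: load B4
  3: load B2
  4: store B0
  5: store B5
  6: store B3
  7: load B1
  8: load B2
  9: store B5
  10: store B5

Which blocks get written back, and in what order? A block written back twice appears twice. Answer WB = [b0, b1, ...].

  0 | W B3 → L1 miss [D]
  1 | R B4 → L0 miss [-]
  2 | R B4 → L0 hit [-]
  3 | R B2 → L0 miss [-]
  4 | W B0 → L0 miss [D]
  5 | W B5 → L1 miss wb→B3 [D]
  6 | W B3 → L1 miss wb→B5 [D]
  7 | R B1 → L1 miss wb→B3 [-]
  8 | R B2 → L0 miss wb→B0 [-]
  9 | W B5 → L1 miss [D]
  10 | W B5 → L1 hit [D]

WB = [3, 5, 3, 0]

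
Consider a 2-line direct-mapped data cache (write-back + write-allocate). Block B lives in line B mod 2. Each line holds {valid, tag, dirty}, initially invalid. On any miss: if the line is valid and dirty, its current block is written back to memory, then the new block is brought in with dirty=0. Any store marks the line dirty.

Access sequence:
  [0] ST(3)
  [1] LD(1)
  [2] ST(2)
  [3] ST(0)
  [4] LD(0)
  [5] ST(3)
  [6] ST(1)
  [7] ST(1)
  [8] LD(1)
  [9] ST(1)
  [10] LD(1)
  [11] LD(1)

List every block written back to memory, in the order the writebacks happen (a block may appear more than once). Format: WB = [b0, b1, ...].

  0 | W B3 → L1 miss [D]
  1 | R B1 → L1 miss wb→B3 [-]
  2 | W B2 → L0 miss [D]
  3 | W B0 → L0 miss wb→B2 [D]
  4 | R B0 → L0 hit [D]
  5 | W B3 → L1 miss [D]
  6 | W B1 → L1 miss wb→B3 [D]
  7 | W B1 → L1 hit [D]
  8 | R B1 → L1 hit [D]
  9 | W B1 → L1 hit [D]
  10 | R B1 → L1 hit [D]
  11 | R B1 → L1 hit [D]

WB = [3, 2, 3]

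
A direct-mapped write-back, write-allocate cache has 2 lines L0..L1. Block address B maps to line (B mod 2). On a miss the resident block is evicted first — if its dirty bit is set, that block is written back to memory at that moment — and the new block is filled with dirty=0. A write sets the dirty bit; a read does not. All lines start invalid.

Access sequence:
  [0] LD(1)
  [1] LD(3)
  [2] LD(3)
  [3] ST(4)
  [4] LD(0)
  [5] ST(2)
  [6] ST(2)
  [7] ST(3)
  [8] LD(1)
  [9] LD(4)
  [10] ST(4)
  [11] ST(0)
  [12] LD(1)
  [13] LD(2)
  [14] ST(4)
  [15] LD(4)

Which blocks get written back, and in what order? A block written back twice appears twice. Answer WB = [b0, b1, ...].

WB = [4, 3, 2, 4, 0]

  0 | R B1 → L1 miss [-]
  1 | R B3 → L1 miss [-]
  2 | R B3 → L1 hit [-]
  3 | W B4 → L0 miss [D]
  4 | R B0 → L0 miss wb→B4 [-]
  5 | W B2 → L0 miss [D]
  6 | W B2 → L0 hit [D]
  7 | W B3 → L1 hit [D]
  8 | R B1 → L1 miss wb→B3 [-]
  9 | R B4 → L0 miss wb→B2 [-]
  10 | W B4 → L0 hit [D]
  11 | W B0 → L0 miss wb→B4 [D]
  12 | R B1 → L1 hit [-]
  13 | R B2 → L0 miss wb→B0 [-]
  14 | W B4 → L0 miss [D]
  15 | R B4 → L0 hit [D]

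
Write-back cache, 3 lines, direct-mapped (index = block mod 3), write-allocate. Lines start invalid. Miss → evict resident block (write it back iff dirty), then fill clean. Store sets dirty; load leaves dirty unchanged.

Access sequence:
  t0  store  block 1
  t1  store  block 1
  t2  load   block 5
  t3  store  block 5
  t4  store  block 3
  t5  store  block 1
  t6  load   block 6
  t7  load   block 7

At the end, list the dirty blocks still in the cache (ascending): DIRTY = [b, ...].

DIRTY = [5]

0: W B1 → L1 miss [D]
1: W B1 → L1 hit [D]
2: R B5 → L2 miss [-]
3: W B5 → L2 hit [D]
4: W B3 → L0 miss [D]
5: W B1 → L1 hit [D]
6: R B6 → L0 miss wb→B3 [-]
7: R B7 → L1 miss wb→B1 [-]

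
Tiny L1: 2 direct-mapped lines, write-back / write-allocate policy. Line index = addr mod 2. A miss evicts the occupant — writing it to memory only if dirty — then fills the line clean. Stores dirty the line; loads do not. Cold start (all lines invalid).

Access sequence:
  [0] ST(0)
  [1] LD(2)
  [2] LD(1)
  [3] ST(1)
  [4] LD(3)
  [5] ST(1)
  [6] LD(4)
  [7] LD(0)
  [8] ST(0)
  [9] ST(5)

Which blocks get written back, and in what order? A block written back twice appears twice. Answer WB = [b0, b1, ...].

WB = [0, 1, 1]

0: W B0 -> L0 miss  d=D]
1: R B2 -> L0 miss wb->B0  d=-]
2: R B1 -> L1 miss  d=-]
3: W B1 -> L1 hit  d=D]
4: R B3 -> L1 miss wb->B1  d=-]
5: W B1 -> L1 miss  d=D]
6: R B4 -> L0 miss  d=-]
7: R B0 -> L0 miss  d=-]
8: W B0 -> L0 hit  d=D]
9: W B5 -> L1 miss wb->B1  d=D]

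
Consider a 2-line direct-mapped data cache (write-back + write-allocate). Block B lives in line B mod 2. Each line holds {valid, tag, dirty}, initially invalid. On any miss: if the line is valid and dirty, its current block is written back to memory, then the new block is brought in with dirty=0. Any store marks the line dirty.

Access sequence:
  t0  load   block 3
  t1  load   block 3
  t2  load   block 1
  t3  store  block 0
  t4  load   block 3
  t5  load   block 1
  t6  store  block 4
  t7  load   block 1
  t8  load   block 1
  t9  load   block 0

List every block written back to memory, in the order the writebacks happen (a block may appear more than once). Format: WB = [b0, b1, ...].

0: R B3 → L1 miss [-]
1: R B3 → L1 hit [-]
2: R B1 → L1 miss [-]
3: W B0 → L0 miss [D]
4: R B3 → L1 miss [-]
5: R B1 → L1 miss [-]
6: W B4 → L0 miss wb→B0 [D]
7: R B1 → L1 hit [-]
8: R B1 → L1 hit [-]
9: R B0 → L0 miss wb→B4 [-]

WB = [0, 4]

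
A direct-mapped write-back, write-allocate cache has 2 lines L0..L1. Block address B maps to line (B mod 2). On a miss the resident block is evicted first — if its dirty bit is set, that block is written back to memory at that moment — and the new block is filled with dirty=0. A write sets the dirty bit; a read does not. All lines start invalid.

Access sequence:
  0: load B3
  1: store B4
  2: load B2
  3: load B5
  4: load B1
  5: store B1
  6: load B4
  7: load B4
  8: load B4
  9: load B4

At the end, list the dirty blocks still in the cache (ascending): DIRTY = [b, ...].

0: R B3 → L1 miss [-]
1: W B4 → L0 miss [D]
2: R B2 → L0 miss wb→B4 [-]
3: R B5 → L1 miss [-]
4: R B1 → L1 miss [-]
5: W B1 → L1 hit [D]
6: R B4 → L0 miss [-]
7: R B4 → L0 hit [-]
8: R B4 → L0 hit [-]
9: R B4 → L0 hit [-]

DIRTY = [1]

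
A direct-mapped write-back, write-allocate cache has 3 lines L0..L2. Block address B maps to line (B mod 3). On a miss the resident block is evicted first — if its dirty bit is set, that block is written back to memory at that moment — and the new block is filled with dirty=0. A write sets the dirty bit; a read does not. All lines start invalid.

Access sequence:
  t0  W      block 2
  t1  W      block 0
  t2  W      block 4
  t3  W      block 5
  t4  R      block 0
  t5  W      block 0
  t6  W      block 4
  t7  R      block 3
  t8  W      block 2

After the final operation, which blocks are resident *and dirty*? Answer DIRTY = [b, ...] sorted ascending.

  0 | W B2 → L2 miss [D]
  1 | W B0 → L0 miss [D]
  2 | W B4 → L1 miss [D]
  3 | W B5 → L2 miss wb→B2 [D]
  4 | R B0 → L0 hit [D]
  5 | W B0 → L0 hit [D]
  6 | W B4 → L1 hit [D]
  7 | R B3 → L0 miss wb→B0 [-]
  8 | W B2 → L2 miss wb→B5 [D]

DIRTY = [2, 4]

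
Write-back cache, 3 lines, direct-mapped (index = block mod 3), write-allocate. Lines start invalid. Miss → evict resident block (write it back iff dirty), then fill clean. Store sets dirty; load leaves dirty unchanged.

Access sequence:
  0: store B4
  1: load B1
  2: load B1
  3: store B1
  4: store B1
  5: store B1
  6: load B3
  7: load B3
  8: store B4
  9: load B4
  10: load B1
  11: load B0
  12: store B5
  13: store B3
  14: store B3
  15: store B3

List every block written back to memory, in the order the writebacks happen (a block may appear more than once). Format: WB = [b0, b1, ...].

WB = [4, 1, 4]

0: W B4 -> L1 miss  d=D]
1: R B1 -> L1 miss wb->B4  d=-]
2: R B1 -> L1 hit  d=-]
3: W B1 -> L1 hit  d=D]
4: W B1 -> L1 hit  d=D]
5: W B1 -> L1 hit  d=D]
6: R B3 -> L0 miss  d=-]
7: R B3 -> L0 hit  d=-]
8: W B4 -> L1 miss wb->B1  d=D]
9: R B4 -> L1 hit  d=D]
10: R B1 -> L1 miss wb->B4  d=-]
11: R B0 -> L0 miss  d=-]
12: W B5 -> L2 miss  d=D]
13: W B3 -> L0 miss  d=D]
14: W B3 -> L0 hit  d=D]
15: W B3 -> L0 hit  d=D]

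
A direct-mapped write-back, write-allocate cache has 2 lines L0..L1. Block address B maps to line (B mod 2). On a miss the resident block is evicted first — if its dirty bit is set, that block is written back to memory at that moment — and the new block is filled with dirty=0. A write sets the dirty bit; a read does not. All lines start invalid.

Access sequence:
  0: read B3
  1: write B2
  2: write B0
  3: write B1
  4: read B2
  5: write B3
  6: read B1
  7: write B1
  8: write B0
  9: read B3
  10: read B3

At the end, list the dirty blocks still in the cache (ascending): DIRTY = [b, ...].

DIRTY = [0]

0: R B3 → L1 miss [-]
1: W B2 → L0 miss [D]
2: W B0 → L0 miss wb→B2 [D]
3: W B1 → L1 miss [D]
4: R B2 → L0 miss wb→B0 [-]
5: W B3 → L1 miss wb→B1 [D]
6: R B1 → L1 miss wb→B3 [-]
7: W B1 → L1 hit [D]
8: W B0 → L0 miss [D]
9: R B3 → L1 miss wb→B1 [-]
10: R B3 → L1 hit [-]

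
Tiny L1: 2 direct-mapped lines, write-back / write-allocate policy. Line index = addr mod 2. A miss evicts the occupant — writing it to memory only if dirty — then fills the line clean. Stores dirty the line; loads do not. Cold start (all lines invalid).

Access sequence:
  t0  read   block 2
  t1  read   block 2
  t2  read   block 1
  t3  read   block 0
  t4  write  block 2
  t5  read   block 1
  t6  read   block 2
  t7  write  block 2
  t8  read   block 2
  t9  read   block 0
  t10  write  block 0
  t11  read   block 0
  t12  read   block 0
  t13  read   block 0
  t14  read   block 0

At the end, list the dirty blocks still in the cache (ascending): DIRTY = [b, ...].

DIRTY = [0]

0: R B2 → L0 miss [-]
1: R B2 → L0 hit [-]
2: R B1 → L1 miss [-]
3: R B0 → L0 miss [-]
4: W B2 → L0 miss [D]
5: R B1 → L1 hit [-]
6: R B2 → L0 hit [D]
7: W B2 → L0 hit [D]
8: R B2 → L0 hit [D]
9: R B0 → L0 miss wb→B2 [-]
10: W B0 → L0 hit [D]
11: R B0 → L0 hit [D]
12: R B0 → L0 hit [D]
13: R B0 → L0 hit [D]
14: R B0 → L0 hit [D]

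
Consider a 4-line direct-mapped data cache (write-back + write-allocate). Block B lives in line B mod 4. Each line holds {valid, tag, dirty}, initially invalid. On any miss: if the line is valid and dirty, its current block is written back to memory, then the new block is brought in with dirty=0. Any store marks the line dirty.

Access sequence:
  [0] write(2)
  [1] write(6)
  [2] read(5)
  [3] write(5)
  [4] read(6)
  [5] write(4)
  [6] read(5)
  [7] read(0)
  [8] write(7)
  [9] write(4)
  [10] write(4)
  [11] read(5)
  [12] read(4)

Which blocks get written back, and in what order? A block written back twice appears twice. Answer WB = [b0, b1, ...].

0: W B2 -> L2 miss  d=D]
1: W B6 -> L2 miss wb->B2  d=D]
2: R B5 -> L1 miss  d=-]
3: W B5 -> L1 hit  d=D]
4: R B6 -> L2 hit  d=D]
5: W B4 -> L0 miss  d=D]
6: R B5 -> L1 hit  d=D]
7: R B0 -> L0 miss wb->B4  d=-]
8: W B7 -> L3 miss  d=D]
9: W B4 -> L0 miss  d=D]
10: W B4 -> L0 hit  d=D]
11: R B5 -> L1 hit  d=D]
12: R B4 -> L0 hit  d=D]

WB = [2, 4]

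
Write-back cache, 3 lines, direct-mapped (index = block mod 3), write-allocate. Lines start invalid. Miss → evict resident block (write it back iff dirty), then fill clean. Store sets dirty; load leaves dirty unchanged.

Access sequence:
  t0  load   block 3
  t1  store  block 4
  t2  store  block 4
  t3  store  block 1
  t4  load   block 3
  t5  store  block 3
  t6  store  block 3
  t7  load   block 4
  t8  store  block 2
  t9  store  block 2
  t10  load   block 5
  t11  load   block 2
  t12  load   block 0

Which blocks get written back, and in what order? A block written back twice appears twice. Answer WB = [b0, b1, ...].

0: R B3 -> L0 miss  d=-]
1: W B4 -> L1 miss  d=D]
2: W B4 -> L1 hit  d=D]
3: W B1 -> L1 miss wb->B4  d=D]
4: R B3 -> L0 hit  d=-]
5: W B3 -> L0 hit  d=D]
6: W B3 -> L0 hit  d=D]
7: R B4 -> L1 miss wb->B1  d=-]
8: W B2 -> L2 miss  d=D]
9: W B2 -> L2 hit  d=D]
10: R B5 -> L2 miss wb->B2  d=-]
11: R B2 -> L2 miss  d=-]
12: R B0 -> L0 miss wb->B3  d=-]

WB = [4, 1, 2, 3]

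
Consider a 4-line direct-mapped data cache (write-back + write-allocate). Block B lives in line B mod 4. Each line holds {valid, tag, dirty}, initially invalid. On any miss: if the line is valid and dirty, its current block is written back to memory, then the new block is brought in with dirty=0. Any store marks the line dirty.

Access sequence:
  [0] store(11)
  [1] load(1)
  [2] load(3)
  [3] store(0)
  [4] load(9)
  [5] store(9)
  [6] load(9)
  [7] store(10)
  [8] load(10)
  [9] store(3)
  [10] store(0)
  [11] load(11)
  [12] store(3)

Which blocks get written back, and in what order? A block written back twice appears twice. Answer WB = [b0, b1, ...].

WB = [11, 3]

0: W B11 → L3 miss [D]
1: R B1 → L1 miss [-]
2: R B3 → L3 miss wb→B11 [-]
3: W B0 → L0 miss [D]
4: R B9 → L1 miss [-]
5: W B9 → L1 hit [D]
6: R B9 → L1 hit [D]
7: W B10 → L2 miss [D]
8: R B10 → L2 hit [D]
9: W B3 → L3 hit [D]
10: W B0 → L0 hit [D]
11: R B11 → L3 miss wb→B3 [-]
12: W B3 → L3 miss [D]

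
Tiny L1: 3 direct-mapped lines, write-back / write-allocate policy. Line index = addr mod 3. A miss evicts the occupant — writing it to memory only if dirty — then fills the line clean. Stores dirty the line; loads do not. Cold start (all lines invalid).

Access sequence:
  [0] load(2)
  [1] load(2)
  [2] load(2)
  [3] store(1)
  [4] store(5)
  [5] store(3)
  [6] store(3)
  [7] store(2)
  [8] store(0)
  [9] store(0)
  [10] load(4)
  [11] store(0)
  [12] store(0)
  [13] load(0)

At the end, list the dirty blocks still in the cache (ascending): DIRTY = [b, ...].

0: R B2 -> L2 miss  d=-]
1: R B2 -> L2 hit  d=-]
2: R B2 -> L2 hit  d=-]
3: W B1 -> L1 miss  d=D]
4: W B5 -> L2 miss  d=D]
5: W B3 -> L0 miss  d=D]
6: W B3 -> L0 hit  d=D]
7: W B2 -> L2 miss wb->B5  d=D]
8: W B0 -> L0 miss wb->B3  d=D]
9: W B0 -> L0 hit  d=D]
10: R B4 -> L1 miss wb->B1  d=-]
11: W B0 -> L0 hit  d=D]
12: W B0 -> L0 hit  d=D]
13: R B0 -> L0 hit  d=D]

DIRTY = [0, 2]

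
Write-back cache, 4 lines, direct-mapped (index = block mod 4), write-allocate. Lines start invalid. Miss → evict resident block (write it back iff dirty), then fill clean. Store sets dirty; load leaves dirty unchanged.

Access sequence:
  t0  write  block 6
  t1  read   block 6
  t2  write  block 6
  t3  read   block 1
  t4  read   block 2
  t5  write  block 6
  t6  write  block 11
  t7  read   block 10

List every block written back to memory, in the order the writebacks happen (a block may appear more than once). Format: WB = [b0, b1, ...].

WB = [6, 6]

0: W B6 -> L2 miss  d=D]
1: R B6 -> L2 hit  d=D]
2: W B6 -> L2 hit  d=D]
3: R B1 -> L1 miss  d=-]
4: R B2 -> L2 miss wb->B6  d=-]
5: W B6 -> L2 miss  d=D]
6: W B11 -> L3 miss  d=D]
7: R B10 -> L2 miss wb->B6  d=-]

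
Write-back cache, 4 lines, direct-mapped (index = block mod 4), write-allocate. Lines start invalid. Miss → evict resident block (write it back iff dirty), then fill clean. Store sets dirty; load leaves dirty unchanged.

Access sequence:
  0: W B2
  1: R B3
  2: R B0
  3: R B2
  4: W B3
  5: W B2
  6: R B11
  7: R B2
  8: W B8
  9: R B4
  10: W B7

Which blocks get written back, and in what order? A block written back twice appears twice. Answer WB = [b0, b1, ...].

WB = [3, 8]

  0 | W B2 → L2 miss [D]
  1 | R B3 → L3 miss [-]
  2 | R B0 → L0 miss [-]
  3 | R B2 → L2 hit [D]
  4 | W B3 → L3 hit [D]
  5 | W B2 → L2 hit [D]
  6 | R B11 → L3 miss wb→B3 [-]
  7 | R B2 → L2 hit [D]
  8 | W B8 → L0 miss [D]
  9 | R B4 → L0 miss wb→B8 [-]
  10 | W B7 → L3 miss [D]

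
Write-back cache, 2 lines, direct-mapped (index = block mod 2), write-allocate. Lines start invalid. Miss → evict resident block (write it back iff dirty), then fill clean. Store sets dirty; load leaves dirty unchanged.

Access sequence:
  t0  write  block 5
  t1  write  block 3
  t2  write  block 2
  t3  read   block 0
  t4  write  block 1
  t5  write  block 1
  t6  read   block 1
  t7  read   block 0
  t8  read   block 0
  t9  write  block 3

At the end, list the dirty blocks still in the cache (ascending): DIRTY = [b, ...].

DIRTY = [3]

0: W B5 → L1 miss [D]
1: W B3 → L1 miss wb→B5 [D]
2: W B2 → L0 miss [D]
3: R B0 → L0 miss wb→B2 [-]
4: W B1 → L1 miss wb→B3 [D]
5: W B1 → L1 hit [D]
6: R B1 → L1 hit [D]
7: R B0 → L0 hit [-]
8: R B0 → L0 hit [-]
9: W B3 → L1 miss wb→B1 [D]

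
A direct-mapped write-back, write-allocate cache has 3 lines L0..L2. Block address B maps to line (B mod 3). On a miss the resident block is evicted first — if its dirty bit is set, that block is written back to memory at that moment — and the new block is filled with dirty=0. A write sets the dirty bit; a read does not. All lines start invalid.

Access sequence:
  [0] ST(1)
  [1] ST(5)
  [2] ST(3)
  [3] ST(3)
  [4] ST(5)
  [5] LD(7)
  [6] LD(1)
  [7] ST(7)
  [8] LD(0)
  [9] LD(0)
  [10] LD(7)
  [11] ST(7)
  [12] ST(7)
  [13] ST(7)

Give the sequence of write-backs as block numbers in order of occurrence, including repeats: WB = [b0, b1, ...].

0: W B1 -> L1 miss  d=D]
1: W B5 -> L2 miss  d=D]
2: W B3 -> L0 miss  d=D]
3: W B3 -> L0 hit  d=D]
4: W B5 -> L2 hit  d=D]
5: R B7 -> L1 miss wb->B1  d=-]
6: R B1 -> L1 miss  d=-]
7: W B7 -> L1 miss  d=D]
8: R B0 -> L0 miss wb->B3  d=-]
9: R B0 -> L0 hit  d=-]
10: R B7 -> L1 hit  d=D]
11: W B7 -> L1 hit  d=D]
12: W B7 -> L1 hit  d=D]
13: W B7 -> L1 hit  d=D]

WB = [1, 3]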